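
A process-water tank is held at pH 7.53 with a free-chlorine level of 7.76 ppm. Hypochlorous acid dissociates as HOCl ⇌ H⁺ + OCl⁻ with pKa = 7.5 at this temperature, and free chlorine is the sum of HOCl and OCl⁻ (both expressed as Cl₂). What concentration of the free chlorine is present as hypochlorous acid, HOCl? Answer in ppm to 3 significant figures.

3.75 ppm

[OCl⁻]/[HOCl] = 10^(pH − pKa) = 10^(7.53 − 7.5) = 10^0.03 = 1.072.
Fraction as HOCl = 1 / (1 + 1.072) = 0.4827.
HOCl = 0.4827 × 7.76 ppm = 3.746 ppm.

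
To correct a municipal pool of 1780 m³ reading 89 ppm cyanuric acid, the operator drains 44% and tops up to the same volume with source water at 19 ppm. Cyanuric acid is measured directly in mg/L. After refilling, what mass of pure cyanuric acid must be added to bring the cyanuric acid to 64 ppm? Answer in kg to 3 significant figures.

Volume: 1780 m³ = 1,780,000 L.
After draining 44% and refilling: 89 × 0.56 + 19 × 0.44 = 58.2 ppm.
Deficit to target: 64 − 58.2 = 5.8 mg/L.
Mass: 5.8 mg/L × 1,780,000 L = 10,320 g cyanuric acid.

10.3 kg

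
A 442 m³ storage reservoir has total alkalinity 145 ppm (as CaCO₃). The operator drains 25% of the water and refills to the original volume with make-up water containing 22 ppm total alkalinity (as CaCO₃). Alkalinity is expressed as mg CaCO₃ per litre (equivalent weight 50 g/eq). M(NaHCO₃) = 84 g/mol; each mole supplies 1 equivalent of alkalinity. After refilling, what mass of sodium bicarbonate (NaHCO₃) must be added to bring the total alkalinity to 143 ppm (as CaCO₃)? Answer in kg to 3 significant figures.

21.3 kg

Volume: 442 m³ = 442,000 L.
After draining 25% and refilling: 145 × 0.75 + 22 × 0.25 = 114.25 ppm.
Deficit to target: 143 − 114.25 = 28.75 mg/L.
As CaCO₃: 28.75 mg/L × 442,000 L = 12,710 g; ÷ 50 g/eq ÷ 1 = 254.2 mol NaHCO₃.
Mass: 254.2 × 84 = 21,350 g.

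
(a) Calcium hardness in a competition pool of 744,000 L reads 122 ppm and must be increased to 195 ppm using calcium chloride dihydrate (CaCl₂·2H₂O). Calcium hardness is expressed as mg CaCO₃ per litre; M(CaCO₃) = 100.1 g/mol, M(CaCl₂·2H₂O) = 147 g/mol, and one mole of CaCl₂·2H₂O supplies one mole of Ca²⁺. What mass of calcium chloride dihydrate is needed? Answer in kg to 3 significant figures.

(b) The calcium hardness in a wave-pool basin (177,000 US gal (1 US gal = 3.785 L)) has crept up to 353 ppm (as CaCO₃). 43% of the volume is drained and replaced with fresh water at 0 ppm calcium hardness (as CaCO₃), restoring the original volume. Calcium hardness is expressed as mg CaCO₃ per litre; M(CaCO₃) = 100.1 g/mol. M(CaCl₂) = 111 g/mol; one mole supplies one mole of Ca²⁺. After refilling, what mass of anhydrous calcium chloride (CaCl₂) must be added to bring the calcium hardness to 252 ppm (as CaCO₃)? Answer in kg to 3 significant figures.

(a) 79.8 kg; (b) 37.7 kg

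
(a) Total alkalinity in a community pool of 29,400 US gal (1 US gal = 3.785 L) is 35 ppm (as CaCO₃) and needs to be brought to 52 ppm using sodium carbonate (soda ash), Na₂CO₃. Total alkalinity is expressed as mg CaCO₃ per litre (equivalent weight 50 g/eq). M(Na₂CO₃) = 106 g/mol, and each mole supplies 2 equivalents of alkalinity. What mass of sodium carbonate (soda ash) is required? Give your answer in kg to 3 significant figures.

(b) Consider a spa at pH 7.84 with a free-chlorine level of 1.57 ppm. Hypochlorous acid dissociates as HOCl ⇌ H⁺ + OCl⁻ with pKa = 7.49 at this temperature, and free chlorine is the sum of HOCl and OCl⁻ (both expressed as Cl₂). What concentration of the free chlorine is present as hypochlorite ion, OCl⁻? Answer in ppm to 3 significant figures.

(a) 2.01 kg; (b) 1.09 ppm

(a) Volume: 29,400 US gal × 3.785 L/gal = 111,279 L.
(a) Alkalinity to add: (52 − 35) = 17 mg/L as CaCO₃ × 111,279 L = 1892 g as CaCO₃.
(a) Equivalents: 1892 g ÷ 50 g/eq = 37.83 eq.
(a) Each mole of Na₂CO₃ supplies 2 eq, so 37.83 / 2 = 18.92 mol.
(a) Mass: 18.92 mol × 106 g/mol = 2005 g.

(b) [OCl⁻]/[HOCl] = 10^(pH − pKa) = 10^(7.84 − 7.49) = 10^0.35 = 2.239.
(b) Fraction as HOCl = 1 / (1 + 2.239) = 0.3088.
(b) OCl⁻ = (1 − 0.3088) × 1.57 ppm = 1.085 ppm.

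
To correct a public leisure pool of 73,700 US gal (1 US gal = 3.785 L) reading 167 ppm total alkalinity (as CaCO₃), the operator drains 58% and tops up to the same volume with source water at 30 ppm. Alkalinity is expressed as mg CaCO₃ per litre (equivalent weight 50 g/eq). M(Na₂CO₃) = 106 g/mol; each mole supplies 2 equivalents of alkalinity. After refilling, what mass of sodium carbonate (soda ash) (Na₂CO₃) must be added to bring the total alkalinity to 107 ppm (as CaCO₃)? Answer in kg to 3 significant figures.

Volume: 73,700 US gal × 3.785 L/gal = 278,954 L.
After draining 58% and refilling: 167 × 0.42 + 30 × 0.58 = 87.54 ppm.
Deficit to target: 107 − 87.54 = 19.46 mg/L.
As CaCO₃: 19.46 mg/L × 278,954 L = 5428 g; ÷ 50 g/eq ÷ 2 = 54.28 mol Na₂CO₃.
Mass: 54.28 × 106 = 5754 g.

5.75 kg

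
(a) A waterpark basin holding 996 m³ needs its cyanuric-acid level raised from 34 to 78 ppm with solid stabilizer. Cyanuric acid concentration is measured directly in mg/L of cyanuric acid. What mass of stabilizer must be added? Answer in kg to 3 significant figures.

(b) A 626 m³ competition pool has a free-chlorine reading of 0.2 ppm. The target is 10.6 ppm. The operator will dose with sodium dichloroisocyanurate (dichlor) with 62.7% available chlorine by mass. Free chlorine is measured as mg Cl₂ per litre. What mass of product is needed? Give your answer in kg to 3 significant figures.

(a) Volume: 996 m³ = 996,000 L.
(a) CYA to add: (78 − 34) = 44 mg/L × 996,000 L = 43,820 g cyanuric acid.

(b) Volume: 626 m³ = 626,000 L.
(b) Chlorine deficit: 10.6 − 0.2 = 10.4 ppm = 10.4 mg/L as Cl₂.
(b) Cl₂ equivalent needed: 10.4 mg/L × 626,000 L = 6,510,000 mg = 6510 g.
(b) Product at 62.7% available chlorine: 6510 / 0.627 = 10,380 g.

(a) 43.8 kg; (b) 10.4 kg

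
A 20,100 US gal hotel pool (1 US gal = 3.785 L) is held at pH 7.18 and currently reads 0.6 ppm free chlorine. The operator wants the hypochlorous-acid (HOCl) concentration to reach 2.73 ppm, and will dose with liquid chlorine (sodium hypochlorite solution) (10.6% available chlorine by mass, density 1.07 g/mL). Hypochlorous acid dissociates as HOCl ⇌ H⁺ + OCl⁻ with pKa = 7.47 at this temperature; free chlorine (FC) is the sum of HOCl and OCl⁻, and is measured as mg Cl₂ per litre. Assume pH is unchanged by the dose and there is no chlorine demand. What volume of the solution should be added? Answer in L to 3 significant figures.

2.37 L

Volume: 20,100 US gal × 3.785 L/gal = 76,078 L.
[OCl⁻]/[HOCl] = 10^(pH − pKa) = 10^(7.18 − 7.47) = 0.5129; fraction as HOCl = 1/(1 + 0.5129) = 0.661.
Free chlorine required for 2.73 ppm HOCl: 2.73 / 0.661 = 4.13 ppm.
FC to add: 4.13 − 0.6 = 3.53 mg/L as Cl₂.
Cl₂ equivalent: 3.53 mg/L × 76,078 L = 268.6 g.
Product at 10.6% available Cl: 268.6 / 0.106 = 2534 g.
Volume: 2534 g ÷ 1.07 g/mL = 2368 mL.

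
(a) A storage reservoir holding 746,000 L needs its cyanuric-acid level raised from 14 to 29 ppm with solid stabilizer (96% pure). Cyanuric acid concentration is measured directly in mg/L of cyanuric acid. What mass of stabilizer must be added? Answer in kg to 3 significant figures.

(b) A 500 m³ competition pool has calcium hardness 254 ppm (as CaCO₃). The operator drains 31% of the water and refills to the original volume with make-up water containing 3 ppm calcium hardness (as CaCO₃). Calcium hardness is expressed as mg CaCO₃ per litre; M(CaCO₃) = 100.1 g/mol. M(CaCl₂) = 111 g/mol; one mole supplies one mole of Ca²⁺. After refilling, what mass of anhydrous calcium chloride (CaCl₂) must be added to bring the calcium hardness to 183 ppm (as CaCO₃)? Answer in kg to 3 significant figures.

(a) CYA to add: (29 − 14) = 15 mg/L × 746,000 L = 11,190 g cyanuric acid.
(a) At 96% purity: 11,190 / 0.96 = 11,660 g product.

(b) Volume: 500 m³ = 500,000 L.
(b) After draining 31% and refilling: 254 × 0.69 + 3 × 0.31 = 176.19 ppm.
(b) Deficit to target: 183 − 176.19 = 6.81 mg/L.
(b) As CaCO₃: 6.81 mg/L × 500,000 L = 3405 g; ÷ 100.1 = 34.02 mol Ca²⁺.
(b) Mass: 34.02 × 111 = 3776 g.

(a) 11.7 kg; (b) 3.78 kg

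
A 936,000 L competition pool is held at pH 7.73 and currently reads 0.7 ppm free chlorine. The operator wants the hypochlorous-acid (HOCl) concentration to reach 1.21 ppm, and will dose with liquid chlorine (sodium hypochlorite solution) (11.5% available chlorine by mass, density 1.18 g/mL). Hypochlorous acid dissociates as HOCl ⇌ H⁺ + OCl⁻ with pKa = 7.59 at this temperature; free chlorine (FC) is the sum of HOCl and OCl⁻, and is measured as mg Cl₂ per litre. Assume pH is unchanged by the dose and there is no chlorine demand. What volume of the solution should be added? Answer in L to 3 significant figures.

[OCl⁻]/[HOCl] = 10^(pH − pKa) = 10^(7.73 − 7.59) = 1.38; fraction as HOCl = 1/(1 + 1.38) = 0.4201.
Free chlorine required for 1.21 ppm HOCl: 1.21 / 0.4201 = 2.88 ppm.
FC to add: 2.88 − 0.7 = 2.18 mg/L as Cl₂.
Cl₂ equivalent: 2.18 mg/L × 936,000 L = 2041 g.
Product at 11.5% available Cl: 2041 / 0.115 = 17,750 g.
Volume: 17,750 g ÷ 1.18 g/mL = 15,040 mL.

15.0 L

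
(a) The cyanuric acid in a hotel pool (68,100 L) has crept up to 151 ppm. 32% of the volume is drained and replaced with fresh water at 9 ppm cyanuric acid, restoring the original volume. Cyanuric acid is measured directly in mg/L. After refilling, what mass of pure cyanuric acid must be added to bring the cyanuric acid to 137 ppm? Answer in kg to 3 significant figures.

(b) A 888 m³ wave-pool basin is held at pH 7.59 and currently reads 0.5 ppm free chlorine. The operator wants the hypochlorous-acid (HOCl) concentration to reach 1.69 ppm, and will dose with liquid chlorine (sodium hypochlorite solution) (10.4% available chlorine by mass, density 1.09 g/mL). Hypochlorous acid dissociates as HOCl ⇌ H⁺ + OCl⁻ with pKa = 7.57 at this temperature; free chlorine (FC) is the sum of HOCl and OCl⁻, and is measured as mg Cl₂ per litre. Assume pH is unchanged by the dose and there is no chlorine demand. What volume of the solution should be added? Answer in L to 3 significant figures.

(a) 2.14 kg; (b) 23.2 L

(a) After draining 32% and refilling: 151 × 0.68 + 9 × 0.32 = 105.56 ppm.
(a) Deficit to target: 137 − 105.56 = 31.44 mg/L.
(a) Mass: 31.44 mg/L × 68,100 L = 2141 g cyanuric acid.

(b) Volume: 888 m³ = 888,000 L.
(b) [OCl⁻]/[HOCl] = 10^(pH − pKa) = 10^(7.59 − 7.57) = 1.047; fraction as HOCl = 1/(1 + 1.047) = 0.4885.
(b) Free chlorine required for 1.69 ppm HOCl: 1.69 / 0.4885 = 3.46 ppm.
(b) FC to add: 3.46 − 0.5 = 2.96 mg/L as Cl₂.
(b) Cl₂ equivalent: 2.96 mg/L × 888,000 L = 2628 g.
(b) Product at 10.4% available Cl: 2628 / 0.104 = 25,270 g.
(b) Volume: 25,270 g ÷ 1.09 g/mL = 23,180 mL.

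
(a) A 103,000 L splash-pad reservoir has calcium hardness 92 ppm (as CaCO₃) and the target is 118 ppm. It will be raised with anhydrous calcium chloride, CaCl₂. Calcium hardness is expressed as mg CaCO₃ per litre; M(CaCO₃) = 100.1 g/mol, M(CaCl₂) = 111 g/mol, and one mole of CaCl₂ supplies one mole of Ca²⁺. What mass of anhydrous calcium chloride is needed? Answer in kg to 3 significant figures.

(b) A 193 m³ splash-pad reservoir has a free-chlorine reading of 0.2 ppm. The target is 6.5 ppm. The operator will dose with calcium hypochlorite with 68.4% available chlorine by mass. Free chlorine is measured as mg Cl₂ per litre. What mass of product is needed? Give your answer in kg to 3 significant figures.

(a) 2.97 kg; (b) 1.78 kg

(a) Hardness to add: (118 − 92) = 26 mg/L as CaCO₃ × 103,000 L = 2678 g as CaCO₃.
(a) Moles of Ca²⁺ (1 mol Ca²⁺ ≡ 1 mol CaCO₃): 2678 / 100.1 g/mol = 26.75 mol.
(a) Mass of CaCl₂: 26.75 × 111 = 2970 g.

(b) Volume: 193 m³ = 193,000 L.
(b) Chlorine deficit: 6.5 − 0.2 = 6.3 ppm = 6.3 mg/L as Cl₂.
(b) Cl₂ equivalent needed: 6.3 mg/L × 193,000 L = 1,216,000 mg = 1216 g.
(b) Product at 68.4% available chlorine: 1216 / 0.684 = 1778 g.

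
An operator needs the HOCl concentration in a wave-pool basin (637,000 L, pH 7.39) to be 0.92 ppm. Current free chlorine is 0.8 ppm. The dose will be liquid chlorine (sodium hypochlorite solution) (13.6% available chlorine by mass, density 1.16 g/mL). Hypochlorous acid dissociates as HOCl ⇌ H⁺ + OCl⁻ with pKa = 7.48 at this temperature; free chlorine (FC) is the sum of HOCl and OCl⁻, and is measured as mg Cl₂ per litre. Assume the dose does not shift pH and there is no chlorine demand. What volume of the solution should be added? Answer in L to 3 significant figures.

[OCl⁻]/[HOCl] = 10^(pH − pKa) = 10^(7.39 − 7.48) = 0.8128; fraction as HOCl = 1/(1 + 0.8128) = 0.5516.
Free chlorine required for 0.92 ppm HOCl: 0.92 / 0.5516 = 1.668 ppm.
FC to add: 1.668 − 0.8 = 0.8678 mg/L as Cl₂.
Cl₂ equivalent: 0.8678 mg/L × 637,000 L = 552.8 g.
Product at 13.6% available Cl: 552.8 / 0.136 = 4065 g.
Volume: 4065 g ÷ 1.16 g/mL = 3504 mL.

3.50 L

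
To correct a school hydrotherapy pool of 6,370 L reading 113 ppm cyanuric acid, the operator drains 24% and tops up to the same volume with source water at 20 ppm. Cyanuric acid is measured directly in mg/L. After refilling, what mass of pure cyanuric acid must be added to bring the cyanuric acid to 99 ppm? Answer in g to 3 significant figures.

53.0 g

After draining 24% and refilling: 113 × 0.76 + 20 × 0.24 = 90.68 ppm.
Deficit to target: 99 − 90.68 = 8.32 mg/L.
Mass: 8.32 mg/L × 6,370 L = 53 g cyanuric acid.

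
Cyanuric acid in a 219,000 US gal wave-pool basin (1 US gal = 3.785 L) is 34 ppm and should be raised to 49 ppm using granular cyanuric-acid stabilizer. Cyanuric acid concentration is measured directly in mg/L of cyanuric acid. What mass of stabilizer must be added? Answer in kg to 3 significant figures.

Volume: 219,000 US gal × 3.785 L/gal = 828,915 L.
CYA to add: (49 − 34) = 15 mg/L × 828,915 L = 12,430 g cyanuric acid.

12.4 kg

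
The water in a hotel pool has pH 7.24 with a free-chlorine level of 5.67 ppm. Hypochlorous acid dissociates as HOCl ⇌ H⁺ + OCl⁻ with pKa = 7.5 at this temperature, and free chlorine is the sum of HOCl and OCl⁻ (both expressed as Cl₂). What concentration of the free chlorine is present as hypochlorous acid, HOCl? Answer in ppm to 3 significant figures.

[OCl⁻]/[HOCl] = 10^(pH − pKa) = 10^(7.24 − 7.5) = 10^-0.26 = 0.5495.
Fraction as HOCl = 1 / (1 + 0.5495) = 0.6454.
HOCl = 0.6454 × 5.67 ppm = 3.659 ppm.

3.66 ppm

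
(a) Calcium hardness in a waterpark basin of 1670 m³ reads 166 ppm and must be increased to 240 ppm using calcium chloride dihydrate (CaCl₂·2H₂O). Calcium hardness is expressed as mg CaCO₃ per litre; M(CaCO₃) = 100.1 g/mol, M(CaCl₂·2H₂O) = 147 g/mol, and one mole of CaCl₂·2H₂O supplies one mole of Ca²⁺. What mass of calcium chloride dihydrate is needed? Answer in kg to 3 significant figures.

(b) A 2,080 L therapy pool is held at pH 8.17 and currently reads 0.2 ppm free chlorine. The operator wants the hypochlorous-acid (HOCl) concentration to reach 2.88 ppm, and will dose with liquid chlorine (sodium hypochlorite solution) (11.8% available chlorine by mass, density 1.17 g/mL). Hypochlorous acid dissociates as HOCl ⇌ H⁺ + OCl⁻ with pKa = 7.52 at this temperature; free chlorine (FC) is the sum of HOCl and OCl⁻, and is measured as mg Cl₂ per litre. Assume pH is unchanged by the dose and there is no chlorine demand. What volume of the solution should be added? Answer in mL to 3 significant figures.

(a) 181 kg; (b) 234 mL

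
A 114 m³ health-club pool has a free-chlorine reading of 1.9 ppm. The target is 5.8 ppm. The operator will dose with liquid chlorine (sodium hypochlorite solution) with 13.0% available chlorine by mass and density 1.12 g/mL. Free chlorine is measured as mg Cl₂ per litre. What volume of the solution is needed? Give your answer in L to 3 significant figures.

Volume: 114 m³ = 114,000 L.
Chlorine deficit: 5.8 − 1.9 = 3.9 ppm = 3.9 mg/L as Cl₂.
Cl₂ equivalent needed: 3.9 mg/L × 114,000 L = 444,600 mg = 444.6 g.
Product at 13.0% available chlorine: 444.6 / 0.13 = 3420 g.
Volume at density 1.12 g/mL: 3420 g ÷ 1.12 g/mL = 3054 mL.

3.05 L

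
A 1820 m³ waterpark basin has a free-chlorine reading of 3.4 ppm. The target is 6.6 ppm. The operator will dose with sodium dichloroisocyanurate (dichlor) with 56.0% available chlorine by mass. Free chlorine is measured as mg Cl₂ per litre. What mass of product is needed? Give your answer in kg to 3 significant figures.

Volume: 1820 m³ = 1,820,000 L.
Chlorine deficit: 6.6 − 3.4 = 3.2 ppm = 3.2 mg/L as Cl₂.
Cl₂ equivalent needed: 3.2 mg/L × 1,820,000 L = 5,824,000 mg = 5824 g.
Product at 56.0% available chlorine: 5824 / 0.56 = 10,400 g.

10.4 kg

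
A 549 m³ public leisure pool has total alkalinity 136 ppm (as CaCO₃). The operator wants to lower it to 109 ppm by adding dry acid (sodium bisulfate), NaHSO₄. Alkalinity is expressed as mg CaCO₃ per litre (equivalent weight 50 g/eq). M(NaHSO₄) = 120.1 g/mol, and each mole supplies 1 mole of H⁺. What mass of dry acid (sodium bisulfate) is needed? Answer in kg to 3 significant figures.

35.6 kg

Volume: 549 m³ = 549,000 L.
Alkalinity to neutralize: (136 − 109) = 27 mg/L as CaCO₃ × 549,000 L = 14,820 g as CaCO₃.
Equivalents of H⁺ required: 14,820 ÷ 50 g/eq = 296.5 eq = 296.5 mol NaHSO₄.
Mass of NaHSO₄: 296.5 × 120.1 = 35,600 g.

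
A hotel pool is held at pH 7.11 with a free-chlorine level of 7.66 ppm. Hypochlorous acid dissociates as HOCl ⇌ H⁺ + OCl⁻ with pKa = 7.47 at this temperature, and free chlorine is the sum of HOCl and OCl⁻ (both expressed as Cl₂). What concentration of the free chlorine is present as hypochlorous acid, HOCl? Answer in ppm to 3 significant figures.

[OCl⁻]/[HOCl] = 10^(pH − pKa) = 10^(7.11 − 7.47) = 10^-0.36 = 0.4365.
Fraction as HOCl = 1 / (1 + 0.4365) = 0.6961.
HOCl = 0.6961 × 7.66 ppm = 5.332 ppm.

5.33 ppm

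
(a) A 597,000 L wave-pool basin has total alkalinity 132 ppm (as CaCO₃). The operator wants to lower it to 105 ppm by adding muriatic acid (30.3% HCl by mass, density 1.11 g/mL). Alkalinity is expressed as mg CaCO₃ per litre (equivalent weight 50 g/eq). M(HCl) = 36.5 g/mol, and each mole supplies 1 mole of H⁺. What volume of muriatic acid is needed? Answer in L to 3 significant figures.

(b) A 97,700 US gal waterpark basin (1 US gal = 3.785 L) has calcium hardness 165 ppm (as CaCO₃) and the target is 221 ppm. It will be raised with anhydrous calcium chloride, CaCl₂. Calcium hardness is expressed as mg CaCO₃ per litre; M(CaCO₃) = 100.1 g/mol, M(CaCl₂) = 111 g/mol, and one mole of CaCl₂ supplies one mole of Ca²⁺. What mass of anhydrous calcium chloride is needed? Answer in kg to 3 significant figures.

(a) 35.0 L; (b) 23.0 kg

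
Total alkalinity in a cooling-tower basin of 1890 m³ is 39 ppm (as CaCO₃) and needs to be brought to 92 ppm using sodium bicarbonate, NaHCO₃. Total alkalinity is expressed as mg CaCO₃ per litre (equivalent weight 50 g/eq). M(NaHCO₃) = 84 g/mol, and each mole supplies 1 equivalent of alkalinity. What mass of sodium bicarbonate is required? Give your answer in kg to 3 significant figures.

168 kg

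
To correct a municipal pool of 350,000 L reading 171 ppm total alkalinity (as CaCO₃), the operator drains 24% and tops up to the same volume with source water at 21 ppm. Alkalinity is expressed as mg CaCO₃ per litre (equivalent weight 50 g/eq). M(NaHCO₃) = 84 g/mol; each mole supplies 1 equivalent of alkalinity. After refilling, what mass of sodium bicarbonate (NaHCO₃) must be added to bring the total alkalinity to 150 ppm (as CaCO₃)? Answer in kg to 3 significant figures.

After draining 24% and refilling: 171 × 0.76 + 21 × 0.24 = 135 ppm.
Deficit to target: 150 − 135 = 15 mg/L.
As CaCO₃: 15 mg/L × 350,000 L = 5250 g; ÷ 50 g/eq ÷ 1 = 105 mol NaHCO₃.
Mass: 105 × 84 = 8820 g.

8.82 kg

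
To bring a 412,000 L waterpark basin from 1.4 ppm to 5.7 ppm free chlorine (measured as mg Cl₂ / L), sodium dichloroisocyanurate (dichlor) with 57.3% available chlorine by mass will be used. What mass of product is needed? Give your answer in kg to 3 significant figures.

Chlorine deficit: 5.7 − 1.4 = 4.3 ppm = 4.3 mg/L as Cl₂.
Cl₂ equivalent needed: 4.3 mg/L × 412,000 L = 1,772,000 mg = 1772 g.
Product at 57.3% available chlorine: 1772 / 0.573 = 3092 g.

3.09 kg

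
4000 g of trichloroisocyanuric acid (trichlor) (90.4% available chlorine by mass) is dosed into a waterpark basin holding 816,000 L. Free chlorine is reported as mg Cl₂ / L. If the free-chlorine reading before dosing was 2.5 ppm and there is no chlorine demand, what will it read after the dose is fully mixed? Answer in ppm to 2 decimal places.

6.93 ppm

Available chlorine delivered: 4000 g × 0.904 = 3616 g as Cl₂.
Concentration rise: 3616 g / 816,000 L = 4.431 mg/L = 4.43 ppm.
Final FC: 2.5 + 4.43 = 6.93 ppm.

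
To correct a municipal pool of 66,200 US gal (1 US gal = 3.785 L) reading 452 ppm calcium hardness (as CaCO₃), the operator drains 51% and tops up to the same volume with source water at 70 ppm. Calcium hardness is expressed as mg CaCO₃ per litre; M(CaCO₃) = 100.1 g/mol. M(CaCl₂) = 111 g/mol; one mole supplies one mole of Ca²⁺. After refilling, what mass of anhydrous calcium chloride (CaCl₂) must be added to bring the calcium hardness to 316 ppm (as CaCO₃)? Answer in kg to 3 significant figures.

Volume: 66,200 US gal × 3.785 L/gal = 250,567 L.
After draining 51% and refilling: 452 × 0.49 + 70 × 0.51 = 257.18 ppm.
Deficit to target: 316 − 257.18 = 58.82 mg/L.
As CaCO₃: 58.82 mg/L × 250,567 L = 14,740 g; ÷ 100.1 = 147.2 mol Ca²⁺.
Mass: 147.2 × 111 = 16,340 g.

16.3 kg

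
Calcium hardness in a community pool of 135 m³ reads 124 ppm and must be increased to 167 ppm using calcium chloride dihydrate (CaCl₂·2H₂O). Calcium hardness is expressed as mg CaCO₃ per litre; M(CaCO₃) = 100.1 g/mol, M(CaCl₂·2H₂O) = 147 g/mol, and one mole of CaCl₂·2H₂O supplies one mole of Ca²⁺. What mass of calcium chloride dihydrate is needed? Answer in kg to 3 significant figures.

8.52 kg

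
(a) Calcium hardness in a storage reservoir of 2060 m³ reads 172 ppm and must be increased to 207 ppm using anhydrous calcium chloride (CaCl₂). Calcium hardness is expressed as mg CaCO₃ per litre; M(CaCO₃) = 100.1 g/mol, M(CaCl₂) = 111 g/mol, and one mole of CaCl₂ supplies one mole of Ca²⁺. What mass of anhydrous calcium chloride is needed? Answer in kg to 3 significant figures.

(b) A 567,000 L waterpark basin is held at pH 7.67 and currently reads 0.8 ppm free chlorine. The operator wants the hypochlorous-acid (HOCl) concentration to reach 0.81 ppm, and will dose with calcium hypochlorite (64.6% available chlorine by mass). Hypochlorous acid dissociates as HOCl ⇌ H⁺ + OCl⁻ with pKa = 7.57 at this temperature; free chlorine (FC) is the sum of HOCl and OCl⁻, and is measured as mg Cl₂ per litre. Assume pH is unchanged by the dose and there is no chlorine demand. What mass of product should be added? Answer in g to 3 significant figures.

(a) Volume: 2060 m³ = 2,060,000 L.
(a) Hardness to add: (207 − 172) = 35 mg/L as CaCO₃ × 2,060,000 L = 72,100 g as CaCO₃.
(a) Moles of Ca²⁺ (1 mol Ca²⁺ ≡ 1 mol CaCO₃): 72,100 / 100.1 g/mol = 720.3 mol.
(a) Mass of CaCl₂: 720.3 × 111 = 79,950 g.

(b) [OCl⁻]/[HOCl] = 10^(pH − pKa) = 10^(7.67 − 7.57) = 1.259; fraction as HOCl = 1/(1 + 1.259) = 0.4427.
(b) Free chlorine required for 0.81 ppm HOCl: 0.81 / 0.4427 = 1.83 ppm.
(b) FC to add: 1.83 − 0.8 = 1.03 mg/L as Cl₂.
(b) Cl₂ equivalent: 1.03 mg/L × 567,000 L = 583.9 g.
(b) Product at 64.6% available Cl: 583.9 / 0.646 = 903.8 g.

(a) 80.0 kg; (b) 904 g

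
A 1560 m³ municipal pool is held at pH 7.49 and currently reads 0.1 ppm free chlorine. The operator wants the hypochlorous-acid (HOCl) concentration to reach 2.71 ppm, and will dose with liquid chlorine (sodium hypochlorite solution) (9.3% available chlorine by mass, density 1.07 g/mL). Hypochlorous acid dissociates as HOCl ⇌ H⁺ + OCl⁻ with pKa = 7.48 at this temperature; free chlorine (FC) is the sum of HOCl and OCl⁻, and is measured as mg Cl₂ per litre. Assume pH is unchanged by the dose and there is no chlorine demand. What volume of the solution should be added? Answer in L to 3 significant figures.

84.4 L

Volume: 1560 m³ = 1,560,000 L.
[OCl⁻]/[HOCl] = 10^(pH − pKa) = 10^(7.49 − 7.48) = 1.023; fraction as HOCl = 1/(1 + 1.023) = 0.4942.
Free chlorine required for 2.71 ppm HOCl: 2.71 / 0.4942 = 5.483 ppm.
FC to add: 5.483 − 0.1 = 5.383 mg/L as Cl₂.
Cl₂ equivalent: 5.383 mg/L × 1,560,000 L = 8398 g.
Product at 9.3% available Cl: 8398 / 0.093 = 90,300 g.
Volume: 90,300 g ÷ 1.07 g/mL = 84,390 mL.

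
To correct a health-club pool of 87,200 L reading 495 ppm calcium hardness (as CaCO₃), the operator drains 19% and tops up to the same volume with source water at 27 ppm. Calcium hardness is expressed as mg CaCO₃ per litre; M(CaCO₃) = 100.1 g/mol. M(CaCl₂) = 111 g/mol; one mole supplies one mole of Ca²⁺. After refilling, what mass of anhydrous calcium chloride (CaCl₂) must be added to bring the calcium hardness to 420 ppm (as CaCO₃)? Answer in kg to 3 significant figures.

1.35 kg

After draining 19% and refilling: 495 × 0.81 + 27 × 0.19 = 406.08 ppm.
Deficit to target: 420 − 406.08 = 13.92 mg/L.
As CaCO₃: 13.92 mg/L × 87,200 L = 1214 g; ÷ 100.1 = 12.13 mol Ca²⁺.
Mass: 12.13 × 111 = 1346 g.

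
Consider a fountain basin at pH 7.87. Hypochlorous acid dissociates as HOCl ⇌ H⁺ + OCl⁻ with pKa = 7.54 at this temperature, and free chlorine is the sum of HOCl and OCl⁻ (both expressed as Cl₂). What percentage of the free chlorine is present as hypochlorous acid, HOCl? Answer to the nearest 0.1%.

[OCl⁻]/[HOCl] = 10^(pH − pKa) = 10^(7.87 − 7.54) = 10^0.33 = 2.138.
Fraction as HOCl = 1 / (1 + 2.138) = 0.3187.

31.9%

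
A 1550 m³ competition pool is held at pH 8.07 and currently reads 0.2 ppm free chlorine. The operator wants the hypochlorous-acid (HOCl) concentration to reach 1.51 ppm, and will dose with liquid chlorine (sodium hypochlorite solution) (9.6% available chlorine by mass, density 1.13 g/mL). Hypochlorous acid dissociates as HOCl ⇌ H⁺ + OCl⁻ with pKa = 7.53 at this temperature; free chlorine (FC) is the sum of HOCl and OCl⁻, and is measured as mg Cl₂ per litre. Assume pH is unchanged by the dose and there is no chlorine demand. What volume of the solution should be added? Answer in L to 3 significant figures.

Volume: 1550 m³ = 1,550,000 L.
[OCl⁻]/[HOCl] = 10^(pH − pKa) = 10^(8.07 − 7.53) = 3.467; fraction as HOCl = 1/(1 + 3.467) = 0.2238.
Free chlorine required for 1.51 ppm HOCl: 1.51 / 0.2238 = 6.746 ppm.
FC to add: 6.746 − 0.2 = 6.546 mg/L as Cl₂.
Cl₂ equivalent: 6.546 mg/L × 1,550,000 L = 10,150 g.
Product at 9.6% available Cl: 10,150 / 0.096 = 105,700 g.
Volume: 105,700 g ÷ 1.13 g/mL = 93,530 mL.

93.5 L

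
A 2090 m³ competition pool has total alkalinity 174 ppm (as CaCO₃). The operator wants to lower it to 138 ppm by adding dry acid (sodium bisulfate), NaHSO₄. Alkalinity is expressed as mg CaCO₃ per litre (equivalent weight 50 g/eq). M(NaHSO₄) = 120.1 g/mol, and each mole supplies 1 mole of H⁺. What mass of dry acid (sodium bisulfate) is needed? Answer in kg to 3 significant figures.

Volume: 2090 m³ = 2,090,000 L.
Alkalinity to neutralize: (174 − 138) = 36 mg/L as CaCO₃ × 2,090,000 L = 75,240 g as CaCO₃.
Equivalents of H⁺ required: 75,240 ÷ 50 g/eq = 1505 eq = 1505 mol NaHSO₄.
Mass of NaHSO₄: 1505 × 120.1 = 180,700 g.

181 kg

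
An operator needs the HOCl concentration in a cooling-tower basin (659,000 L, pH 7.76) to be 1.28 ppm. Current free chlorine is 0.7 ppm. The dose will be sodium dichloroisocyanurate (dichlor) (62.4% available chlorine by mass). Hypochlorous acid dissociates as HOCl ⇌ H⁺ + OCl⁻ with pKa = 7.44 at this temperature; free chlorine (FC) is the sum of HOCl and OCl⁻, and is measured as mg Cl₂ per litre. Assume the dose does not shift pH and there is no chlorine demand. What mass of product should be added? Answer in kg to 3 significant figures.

[OCl⁻]/[HOCl] = 10^(pH − pKa) = 10^(7.76 − 7.44) = 2.089; fraction as HOCl = 1/(1 + 2.089) = 0.3237.
Free chlorine required for 1.28 ppm HOCl: 1.28 / 0.3237 = 3.954 ppm.
FC to add: 3.954 − 0.7 = 3.254 mg/L as Cl₂.
Cl₂ equivalent: 3.254 mg/L × 659,000 L = 2145 g.
Product at 62.4% available Cl: 2145 / 0.624 = 3437 g.

3.44 kg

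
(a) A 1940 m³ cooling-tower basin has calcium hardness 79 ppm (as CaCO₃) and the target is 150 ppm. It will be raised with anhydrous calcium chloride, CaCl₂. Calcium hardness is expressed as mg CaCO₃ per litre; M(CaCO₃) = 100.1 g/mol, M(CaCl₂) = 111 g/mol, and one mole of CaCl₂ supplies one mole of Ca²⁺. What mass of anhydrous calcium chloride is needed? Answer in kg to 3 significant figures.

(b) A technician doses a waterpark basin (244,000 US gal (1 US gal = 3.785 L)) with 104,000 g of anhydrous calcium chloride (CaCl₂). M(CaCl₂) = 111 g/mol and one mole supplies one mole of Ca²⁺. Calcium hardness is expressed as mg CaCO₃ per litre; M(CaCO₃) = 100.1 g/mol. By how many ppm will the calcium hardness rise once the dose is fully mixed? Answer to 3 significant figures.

(a) Volume: 1940 m³ = 1,940,000 L.
(a) Hardness to add: (150 − 79) = 71 mg/L as CaCO₃ × 1,940,000 L = 137,700 g as CaCO₃.
(a) Moles of Ca²⁺ (1 mol Ca²⁺ ≡ 1 mol CaCO₃): 137,700 / 100.1 g/mol = 1376 mol.
(a) Mass of CaCl₂: 1376 × 111 = 152,700 g.

(b) Volume: 244,000 US gal × 3.785 L/gal = 923,540 L.
(b) Moles of Ca²⁺: 104,000 g ÷ 111 g/mol = 936.9 mol.
(b) As CaCO₃: 936.9 mol × 100.1 g/mol = 93,790 g.
(b) Rise: 93,790 g / 923,540 L × 1000 = 101.6 mg/L.

(a) 153 kg; (b) 102 ppm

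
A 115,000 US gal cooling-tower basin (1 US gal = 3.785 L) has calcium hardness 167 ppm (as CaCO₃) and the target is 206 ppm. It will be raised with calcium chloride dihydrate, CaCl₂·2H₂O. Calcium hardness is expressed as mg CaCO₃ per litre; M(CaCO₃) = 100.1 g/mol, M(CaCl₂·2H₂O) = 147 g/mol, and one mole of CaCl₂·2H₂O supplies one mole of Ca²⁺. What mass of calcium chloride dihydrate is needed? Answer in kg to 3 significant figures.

24.9 kg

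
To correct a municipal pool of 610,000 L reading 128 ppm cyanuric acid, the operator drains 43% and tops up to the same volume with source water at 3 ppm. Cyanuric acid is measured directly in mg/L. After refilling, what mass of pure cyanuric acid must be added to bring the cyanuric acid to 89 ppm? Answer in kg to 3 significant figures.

9.00 kg

After draining 43% and refilling: 128 × 0.57 + 3 × 0.43 = 74.25 ppm.
Deficit to target: 89 − 74.25 = 14.75 mg/L.
Mass: 14.75 mg/L × 610,000 L = 8997 g cyanuric acid.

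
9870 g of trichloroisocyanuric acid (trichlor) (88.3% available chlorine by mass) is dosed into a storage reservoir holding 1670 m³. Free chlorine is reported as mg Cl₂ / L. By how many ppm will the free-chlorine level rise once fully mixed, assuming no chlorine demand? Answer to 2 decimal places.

Volume: 1670 m³ = 1,670,000 L.
Available chlorine delivered: 9870 g × 0.883 = 8715 g as Cl₂.
Concentration rise: 8715 g / 1,670,000 L = 5.219 mg/L = 5.22 ppm.

5.22 ppm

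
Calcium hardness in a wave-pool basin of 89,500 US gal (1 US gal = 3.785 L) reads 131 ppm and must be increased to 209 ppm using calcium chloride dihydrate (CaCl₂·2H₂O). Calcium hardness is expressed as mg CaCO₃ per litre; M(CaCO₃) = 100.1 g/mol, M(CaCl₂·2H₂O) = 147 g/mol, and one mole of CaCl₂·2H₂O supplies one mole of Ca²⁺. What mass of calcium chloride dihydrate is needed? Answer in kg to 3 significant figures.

38.8 kg

Volume: 89,500 US gal × 3.785 L/gal = 338,758 L.
Hardness to add: (209 − 131) = 78 mg/L as CaCO₃ × 338,758 L = 26,420 g as CaCO₃.
Moles of Ca²⁺ (1 mol Ca²⁺ ≡ 1 mol CaCO₃): 26,420 / 100.1 g/mol = 264 mol.
Mass of CaCl₂·2H₂O: 264 × 147 = 38,800 g.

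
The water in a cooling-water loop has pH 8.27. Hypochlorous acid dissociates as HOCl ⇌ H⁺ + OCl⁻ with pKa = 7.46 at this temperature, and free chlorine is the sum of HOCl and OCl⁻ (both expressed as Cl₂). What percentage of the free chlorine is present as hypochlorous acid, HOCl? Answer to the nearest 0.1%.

[OCl⁻]/[HOCl] = 10^(pH − pKa) = 10^(8.27 − 7.46) = 10^0.81 = 6.457.
Fraction as HOCl = 1 / (1 + 6.457) = 0.1341.

13.4%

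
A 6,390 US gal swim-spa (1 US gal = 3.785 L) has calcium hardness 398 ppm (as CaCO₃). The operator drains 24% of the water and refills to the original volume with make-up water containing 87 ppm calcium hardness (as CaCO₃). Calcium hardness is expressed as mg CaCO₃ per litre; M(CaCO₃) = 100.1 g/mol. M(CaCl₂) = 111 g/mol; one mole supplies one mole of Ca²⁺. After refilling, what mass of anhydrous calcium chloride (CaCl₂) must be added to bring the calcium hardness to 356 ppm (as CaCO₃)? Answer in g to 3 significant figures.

875 g

Volume: 6,390 US gal × 3.785 L/gal = 24,186 L.
After draining 24% and refilling: 398 × 0.76 + 87 × 0.24 = 323.36 ppm.
Deficit to target: 356 − 323.36 = 32.64 mg/L.
As CaCO₃: 32.64 mg/L × 24,186 L = 789.4 g; ÷ 100.1 = 7.886 mol Ca²⁺.
Mass: 7.886 × 111 = 875.4 g.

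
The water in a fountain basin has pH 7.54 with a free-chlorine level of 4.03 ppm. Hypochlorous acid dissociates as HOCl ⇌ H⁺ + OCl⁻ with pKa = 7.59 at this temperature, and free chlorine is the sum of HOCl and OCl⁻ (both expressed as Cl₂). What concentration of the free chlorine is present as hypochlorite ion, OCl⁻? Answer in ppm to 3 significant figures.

1.90 ppm

[OCl⁻]/[HOCl] = 10^(pH − pKa) = 10^(7.54 − 7.59) = 10^-0.05 = 0.8913.
Fraction as HOCl = 1 / (1 + 0.8913) = 0.5288.
OCl⁻ = (1 − 0.5288) × 4.03 ppm = 1.899 ppm.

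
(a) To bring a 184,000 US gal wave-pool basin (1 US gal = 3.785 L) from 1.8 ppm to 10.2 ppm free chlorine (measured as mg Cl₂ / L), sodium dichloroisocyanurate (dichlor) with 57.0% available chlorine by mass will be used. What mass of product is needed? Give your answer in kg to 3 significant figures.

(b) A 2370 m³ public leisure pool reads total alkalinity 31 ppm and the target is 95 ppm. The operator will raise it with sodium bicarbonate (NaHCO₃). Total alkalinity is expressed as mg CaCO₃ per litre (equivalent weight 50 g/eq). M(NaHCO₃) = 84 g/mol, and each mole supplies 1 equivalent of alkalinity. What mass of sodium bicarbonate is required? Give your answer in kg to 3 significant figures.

(a) Volume: 184,000 US gal × 3.785 L/gal = 696,440 L.
(a) Chlorine deficit: 10.2 − 1.8 = 8.4 ppm = 8.4 mg/L as Cl₂.
(a) Cl₂ equivalent needed: 8.4 mg/L × 696,440 L = 5,850,000 mg = 5850 g.
(a) Product at 57.0% available chlorine: 5850 / 0.57 = 10,260 g.

(b) Volume: 2370 m³ = 2,370,000 L.
(b) Alkalinity to add: (95 − 31) = 64 mg/L as CaCO₃ × 2,370,000 L = 151,700 g as CaCO₃.
(b) Equivalents: 151,700 g ÷ 50 g/eq = 3034 eq.
(b) NaHCO₃ supplies 1 eq per mole → 3034 mol.
(b) Mass: 3034 mol × 84 g/mol = 254,800 g.

(a) 10.3 kg; (b) 255 kg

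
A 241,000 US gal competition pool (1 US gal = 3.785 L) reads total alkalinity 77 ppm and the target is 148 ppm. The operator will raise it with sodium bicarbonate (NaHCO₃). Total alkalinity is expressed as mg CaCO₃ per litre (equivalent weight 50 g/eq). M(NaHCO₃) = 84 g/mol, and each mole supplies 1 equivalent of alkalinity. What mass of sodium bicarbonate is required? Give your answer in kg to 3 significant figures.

Volume: 241,000 US gal × 3.785 L/gal = 912,185 L.
Alkalinity to add: (148 − 77) = 71 mg/L as CaCO₃ × 912,185 L = 64,770 g as CaCO₃.
Equivalents: 64,770 g ÷ 50 g/eq = 1295 eq.
NaHCO₃ supplies 1 eq per mole → 1295 mol.
Mass: 1295 mol × 84 g/mol = 108,800 g.

109 kg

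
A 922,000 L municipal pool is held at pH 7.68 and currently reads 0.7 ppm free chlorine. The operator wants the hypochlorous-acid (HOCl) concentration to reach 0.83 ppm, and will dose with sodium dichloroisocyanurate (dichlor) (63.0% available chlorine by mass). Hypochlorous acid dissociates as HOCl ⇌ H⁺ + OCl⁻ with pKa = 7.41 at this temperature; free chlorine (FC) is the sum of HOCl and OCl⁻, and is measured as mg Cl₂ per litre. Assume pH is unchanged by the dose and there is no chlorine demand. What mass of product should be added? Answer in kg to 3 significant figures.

[OCl⁻]/[HOCl] = 10^(pH − pKa) = 10^(7.68 − 7.41) = 1.862; fraction as HOCl = 1/(1 + 1.862) = 0.3494.
Free chlorine required for 0.83 ppm HOCl: 0.83 / 0.3494 = 2.376 ppm.
FC to add: 2.376 − 0.7 = 1.676 mg/L as Cl₂.
Cl₂ equivalent: 1.676 mg/L × 922,000 L = 1545 g.
Product at 63.0% available Cl: 1545 / 0.63 = 2452 g.

2.45 kg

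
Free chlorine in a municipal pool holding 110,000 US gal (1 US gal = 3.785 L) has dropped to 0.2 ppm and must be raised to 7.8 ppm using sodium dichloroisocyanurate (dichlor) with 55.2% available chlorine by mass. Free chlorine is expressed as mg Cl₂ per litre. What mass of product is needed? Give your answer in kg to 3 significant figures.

Volume: 110,000 US gal × 3.785 L/gal = 416,350 L.
Chlorine deficit: 7.8 − 0.2 = 7.6 ppm = 7.6 mg/L as Cl₂.
Cl₂ equivalent needed: 7.6 mg/L × 416,350 L = 3,164,000 mg = 3164 g.
Product at 55.2% available chlorine: 3164 / 0.552 = 5732 g.

5.73 kg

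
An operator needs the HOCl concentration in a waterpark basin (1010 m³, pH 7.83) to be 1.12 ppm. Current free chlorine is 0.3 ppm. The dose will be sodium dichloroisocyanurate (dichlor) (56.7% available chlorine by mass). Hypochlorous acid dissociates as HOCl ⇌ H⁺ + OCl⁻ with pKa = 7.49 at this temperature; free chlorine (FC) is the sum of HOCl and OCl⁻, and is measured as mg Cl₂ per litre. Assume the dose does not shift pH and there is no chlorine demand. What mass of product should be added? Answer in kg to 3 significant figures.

Volume: 1010 m³ = 1,010,000 L.
[OCl⁻]/[HOCl] = 10^(pH − pKa) = 10^(7.83 − 7.49) = 2.188; fraction as HOCl = 1/(1 + 2.188) = 0.3137.
Free chlorine required for 1.12 ppm HOCl: 1.12 / 0.3137 = 3.57 ppm.
FC to add: 3.57 − 0.3 = 3.27 mg/L as Cl₂.
Cl₂ equivalent: 3.27 mg/L × 1,010,000 L = 3303 g.
Product at 56.7% available Cl: 3303 / 0.567 = 5825 g.

5.83 kg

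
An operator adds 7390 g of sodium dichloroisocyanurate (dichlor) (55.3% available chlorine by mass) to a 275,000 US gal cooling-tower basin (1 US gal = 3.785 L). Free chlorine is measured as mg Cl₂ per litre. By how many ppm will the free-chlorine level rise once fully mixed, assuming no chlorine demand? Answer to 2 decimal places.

Volume: 275,000 US gal × 3.785 L/gal = 1,040,875 L.
Available chlorine delivered: 7390 g × 0.553 = 4087 g as Cl₂.
Concentration rise: 4087 g / 1,040,875 L = 3.926 mg/L = 3.93 ppm.

3.93 ppm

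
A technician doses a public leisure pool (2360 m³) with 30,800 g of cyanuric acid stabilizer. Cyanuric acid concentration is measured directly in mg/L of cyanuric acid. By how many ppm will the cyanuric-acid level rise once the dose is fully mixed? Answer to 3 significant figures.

Volume: 2360 m³ = 2,360,000 L.
Rise: 30,800 g / 2,360,000 L × 1000 = 13.05 mg/L.

13.1 ppm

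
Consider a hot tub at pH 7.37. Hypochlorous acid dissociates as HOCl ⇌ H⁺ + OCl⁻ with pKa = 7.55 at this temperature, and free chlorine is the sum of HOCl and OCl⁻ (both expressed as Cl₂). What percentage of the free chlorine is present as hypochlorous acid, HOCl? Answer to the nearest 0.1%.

60.2%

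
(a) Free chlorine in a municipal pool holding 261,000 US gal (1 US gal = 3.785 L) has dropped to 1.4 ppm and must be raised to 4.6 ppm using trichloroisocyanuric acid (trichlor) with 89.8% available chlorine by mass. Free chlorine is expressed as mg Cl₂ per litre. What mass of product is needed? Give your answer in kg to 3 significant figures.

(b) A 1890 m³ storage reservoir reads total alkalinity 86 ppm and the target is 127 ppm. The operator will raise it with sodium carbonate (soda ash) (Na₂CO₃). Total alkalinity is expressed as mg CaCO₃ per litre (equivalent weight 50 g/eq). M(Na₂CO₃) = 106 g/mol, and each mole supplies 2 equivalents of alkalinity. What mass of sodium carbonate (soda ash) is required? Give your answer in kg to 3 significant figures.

(a) 3.52 kg; (b) 82.1 kg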